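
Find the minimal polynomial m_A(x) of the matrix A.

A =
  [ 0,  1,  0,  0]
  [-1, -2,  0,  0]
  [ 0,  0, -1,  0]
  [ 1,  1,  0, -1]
x^2 + 2*x + 1

The characteristic polynomial is χ_A(x) = (x + 1)^4, so the eigenvalues are known. The minimal polynomial is
  m_A(x) = Π_λ (x − λ)^{k_λ}
where k_λ is the size of the *largest* Jordan block for λ (equivalently, the smallest k with (A − λI)^k v = 0 for every generalised eigenvector v of λ).

  λ = -1: largest Jordan block has size 2, contributing (x + 1)^2

So m_A(x) = (x + 1)^2 = x^2 + 2*x + 1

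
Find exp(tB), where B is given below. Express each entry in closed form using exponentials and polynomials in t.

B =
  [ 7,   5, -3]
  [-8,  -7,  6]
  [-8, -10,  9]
e^{tB} =
  [4*t*exp(3*t) + exp(3*t), 5*t*exp(3*t), -3*t*exp(3*t)]
  [-8*t*exp(3*t), -10*t*exp(3*t) + exp(3*t), 6*t*exp(3*t)]
  [-8*t*exp(3*t), -10*t*exp(3*t), 6*t*exp(3*t) + exp(3*t)]

Strategy: write B = P · J · P⁻¹ where J is a Jordan canonical form, so e^{tB} = P · e^{tJ} · P⁻¹, and e^{tJ} can be computed block-by-block.

B has Jordan form
J =
  [3, 1, 0]
  [0, 3, 0]
  [0, 0, 3]
(up to reordering of blocks).

Per-block formulas:
  For a 1×1 block at λ = 3: exp(t · [3]) = [e^(3t)].
  For a 2×2 Jordan block J_2(3): exp(t · J_2(3)) = e^(3t)·(I + t·N), where N is the 2×2 nilpotent shift.

After assembling e^{tJ} and conjugating by P, we get:

e^{tB} =
  [4*t*exp(3*t) + exp(3*t), 5*t*exp(3*t), -3*t*exp(3*t)]
  [-8*t*exp(3*t), -10*t*exp(3*t) + exp(3*t), 6*t*exp(3*t)]
  [-8*t*exp(3*t), -10*t*exp(3*t), 6*t*exp(3*t) + exp(3*t)]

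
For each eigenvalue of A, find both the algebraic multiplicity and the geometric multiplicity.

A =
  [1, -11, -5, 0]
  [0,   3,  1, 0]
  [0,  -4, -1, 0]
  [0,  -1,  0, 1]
λ = 1: alg = 4, geom = 2

Step 1 — factor the characteristic polynomial to read off the algebraic multiplicities:
  χ_A(x) = (x - 1)^4

Step 2 — compute geometric multiplicities via the rank-nullity identity g(λ) = n − rank(A − λI):
  rank(A − (1)·I) = 2, so dim ker(A − (1)·I) = n − 2 = 2

Summary:
  λ = 1: algebraic multiplicity = 4, geometric multiplicity = 2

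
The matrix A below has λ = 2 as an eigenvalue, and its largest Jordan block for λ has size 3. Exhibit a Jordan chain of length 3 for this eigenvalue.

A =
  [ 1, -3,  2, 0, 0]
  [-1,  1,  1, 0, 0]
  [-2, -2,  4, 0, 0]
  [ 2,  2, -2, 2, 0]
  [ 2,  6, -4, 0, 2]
A Jordan chain for λ = 2 of length 3:
v_1 = (2, 2, 4, -4, -4)ᵀ
v_2 = (-3, -1, -2, 2, 6)ᵀ
v_3 = (0, 1, 0, 0, 0)ᵀ

Let N = A − (2)·I. We want v_3 with N^3 v_3 = 0 but N^2 v_3 ≠ 0; then v_{j-1} := N · v_j for j = 3, …, 2.

Pick v_3 = (0, 1, 0, 0, 0)ᵀ.
Then v_2 = N · v_3 = (-3, -1, -2, 2, 6)ᵀ.
Then v_1 = N · v_2 = (2, 2, 4, -4, -4)ᵀ.

Sanity check: (A − (2)·I) v_1 = (0, 0, 0, 0, 0)ᵀ = 0. ✓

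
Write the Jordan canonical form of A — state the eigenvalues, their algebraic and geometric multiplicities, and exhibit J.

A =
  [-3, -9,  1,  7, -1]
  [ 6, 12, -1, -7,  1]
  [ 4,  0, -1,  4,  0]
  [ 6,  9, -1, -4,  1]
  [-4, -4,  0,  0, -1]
J_2(-1) ⊕ J_1(-1) ⊕ J_1(3) ⊕ J_1(3)

The characteristic polynomial is
  det(x·I − A) = x^5 - 3*x^4 - 6*x^3 + 10*x^2 + 21*x + 9 = (x - 3)^2*(x + 1)^3

Eigenvalues and multiplicities (the geometric multiplicity of λ is n − rank(A − λI), which equals the number of Jordan blocks for λ):
  λ = -1: algebraic multiplicity = 3, geometric multiplicity = 2
  λ = 3: algebraic multiplicity = 2, geometric multiplicity = 2

Determining the block sizes for each eigenvalue:
  λ = -1: 2 blocks summing to 3 forces exactly one block of size 2 and the rest size 1 → block sizes [2, 1]
  λ = 3: gm = am = 2, so every block has size 1 → block sizes [1, 1]

Assembling the blocks gives a Jordan form
J =
  [-1,  1,  0, 0, 0]
  [ 0, -1,  0, 0, 0]
  [ 0,  0, -1, 0, 0]
  [ 0,  0,  0, 3, 0]
  [ 0,  0,  0, 0, 3]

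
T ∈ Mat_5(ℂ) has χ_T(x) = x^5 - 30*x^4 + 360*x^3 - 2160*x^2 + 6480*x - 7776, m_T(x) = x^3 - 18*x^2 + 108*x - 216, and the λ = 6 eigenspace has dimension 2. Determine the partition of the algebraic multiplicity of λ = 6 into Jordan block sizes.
Block sizes for λ = 6: [3, 2]

Step 1 — from the characteristic polynomial, algebraic multiplicity of λ = 6 is 5. From dim ker(T − (6)·I) = 2, there are exactly 2 Jordan blocks for λ = 6.
Step 2 — from the minimal polynomial, the factor (x − 6)^3 tells us the largest block for λ = 6 has size 3.
Step 3 — with total size 5, 2 blocks, and largest block 3, the block sizes (in nonincreasing order) are [3, 2].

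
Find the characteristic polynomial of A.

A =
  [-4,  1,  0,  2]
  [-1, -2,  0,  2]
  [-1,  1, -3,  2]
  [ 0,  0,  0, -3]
x^4 + 12*x^3 + 54*x^2 + 108*x + 81

Expanding det(x·I − A) (e.g. by cofactor expansion or by noting that A is similar to its Jordan form J, which has the same characteristic polynomial as A) gives
  χ_A(x) = x^4 + 12*x^3 + 54*x^2 + 108*x + 81
which factors as (x + 3)^4. The eigenvalues (with algebraic multiplicities) are λ = -3 with multiplicity 4.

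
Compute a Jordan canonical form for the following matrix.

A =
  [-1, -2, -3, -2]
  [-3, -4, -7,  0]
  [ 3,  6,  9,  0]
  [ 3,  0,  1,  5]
J_2(2) ⊕ J_1(2) ⊕ J_1(3)

The characteristic polynomial is
  det(x·I − A) = x^4 - 9*x^3 + 30*x^2 - 44*x + 24 = (x - 3)*(x - 2)^3

Eigenvalues and multiplicities (the geometric multiplicity of λ is n − rank(A − λI), which equals the number of Jordan blocks for λ):
  λ = 2: algebraic multiplicity = 3, geometric multiplicity = 2
  λ = 3: algebraic multiplicity = 1, geometric multiplicity = 1

Determining the block sizes for each eigenvalue:
  λ = 2: 2 blocks summing to 3 forces exactly one block of size 2 and the rest size 1 → block sizes [2, 1]
  λ = 3: one block (gm = 1), so the single block has size am = 1 → block sizes [1]

Assembling the blocks gives a Jordan form
J =
  [2, 1, 0, 0]
  [0, 2, 0, 0]
  [0, 0, 2, 0]
  [0, 0, 0, 3]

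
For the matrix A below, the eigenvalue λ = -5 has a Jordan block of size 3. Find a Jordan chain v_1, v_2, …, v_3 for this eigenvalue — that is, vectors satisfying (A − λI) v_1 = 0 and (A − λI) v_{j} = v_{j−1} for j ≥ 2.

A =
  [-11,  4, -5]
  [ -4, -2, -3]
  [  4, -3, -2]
A Jordan chain for λ = -5 of length 3:
v_1 = (3, 2, -2)ᵀ
v_2 = (4, 3, -3)ᵀ
v_3 = (0, 1, 0)ᵀ

Let N = A − (-5)·I. We want v_3 with N^3 v_3 = 0 but N^2 v_3 ≠ 0; then v_{j-1} := N · v_j for j = 3, …, 2.

Pick v_3 = (0, 1, 0)ᵀ.
Then v_2 = N · v_3 = (4, 3, -3)ᵀ.
Then v_1 = N · v_2 = (3, 2, -2)ᵀ.

Sanity check: (A − (-5)·I) v_1 = (0, 0, 0)ᵀ = 0. ✓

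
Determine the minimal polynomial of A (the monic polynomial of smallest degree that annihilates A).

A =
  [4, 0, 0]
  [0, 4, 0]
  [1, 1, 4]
x^2 - 8*x + 16

The characteristic polynomial is χ_A(x) = (x - 4)^3, so the eigenvalues are known. The minimal polynomial is
  m_A(x) = Π_λ (x − λ)^{k_λ}
where k_λ is the size of the *largest* Jordan block for λ (equivalently, the smallest k with (A − λI)^k v = 0 for every generalised eigenvector v of λ).

  λ = 4: largest Jordan block has size 2, contributing (x − 4)^2

So m_A(x) = (x - 4)^2 = x^2 - 8*x + 16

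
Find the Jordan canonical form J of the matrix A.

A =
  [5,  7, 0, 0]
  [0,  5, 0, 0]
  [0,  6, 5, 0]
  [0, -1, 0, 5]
J_2(5) ⊕ J_1(5) ⊕ J_1(5)

The characteristic polynomial is
  det(x·I − A) = x^4 - 20*x^3 + 150*x^2 - 500*x + 625 = (x - 5)^4

Eigenvalues and multiplicities (the geometric multiplicity of λ is n − rank(A − λI), which equals the number of Jordan blocks for λ):
  λ = 5: algebraic multiplicity = 4, geometric multiplicity = 3

Determining the block sizes for each eigenvalue:
  λ = 5: 3 blocks summing to 4 forces exactly one block of size 2 and the rest size 1 → block sizes [2, 1, 1]

Assembling the blocks gives a Jordan form
J =
  [5, 1, 0, 0]
  [0, 5, 0, 0]
  [0, 0, 5, 0]
  [0, 0, 0, 5]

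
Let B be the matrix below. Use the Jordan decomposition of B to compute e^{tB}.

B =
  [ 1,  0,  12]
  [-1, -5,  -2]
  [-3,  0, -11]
e^{tB} =
  [6*t*exp(-5*t) + exp(-5*t), 0, 12*t*exp(-5*t)]
  [-t*exp(-5*t), exp(-5*t), -2*t*exp(-5*t)]
  [-3*t*exp(-5*t), 0, -6*t*exp(-5*t) + exp(-5*t)]

Strategy: write B = P · J · P⁻¹ where J is a Jordan canonical form, so e^{tB} = P · e^{tJ} · P⁻¹, and e^{tJ} can be computed block-by-block.

B has Jordan form
J =
  [-5,  1,  0]
  [ 0, -5,  0]
  [ 0,  0, -5]
(up to reordering of blocks).

Per-block formulas:
  For a 2×2 Jordan block J_2(-5): exp(t · J_2(-5)) = e^(-5t)·(I + t·N), where N is the 2×2 nilpotent shift.
  For a 1×1 block at λ = -5: exp(t · [-5]) = [e^(-5t)].

After assembling e^{tJ} and conjugating by P, we get:

e^{tB} =
  [6*t*exp(-5*t) + exp(-5*t), 0, 12*t*exp(-5*t)]
  [-t*exp(-5*t), exp(-5*t), -2*t*exp(-5*t)]
  [-3*t*exp(-5*t), 0, -6*t*exp(-5*t) + exp(-5*t)]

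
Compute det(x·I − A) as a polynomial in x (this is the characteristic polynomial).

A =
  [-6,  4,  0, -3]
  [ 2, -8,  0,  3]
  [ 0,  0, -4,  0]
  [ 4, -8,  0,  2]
x^4 + 16*x^3 + 96*x^2 + 256*x + 256

Expanding det(x·I − A) (e.g. by cofactor expansion or by noting that A is similar to its Jordan form J, which has the same characteristic polynomial as A) gives
  χ_A(x) = x^4 + 16*x^3 + 96*x^2 + 256*x + 256
which factors as (x + 4)^4. The eigenvalues (with algebraic multiplicities) are λ = -4 with multiplicity 4.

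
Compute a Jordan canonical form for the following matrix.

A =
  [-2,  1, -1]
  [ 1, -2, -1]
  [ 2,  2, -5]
J_2(-3) ⊕ J_1(-3)

The characteristic polynomial is
  det(x·I − A) = x^3 + 9*x^2 + 27*x + 27 = (x + 3)^3

Eigenvalues and multiplicities (the geometric multiplicity of λ is n − rank(A − λI), which equals the number of Jordan blocks for λ):
  λ = -3: algebraic multiplicity = 3, geometric multiplicity = 2

Determining the block sizes for each eigenvalue:
  λ = -3: 2 blocks summing to 3 forces exactly one block of size 2 and the rest size 1 → block sizes [2, 1]

Assembling the blocks gives a Jordan form
J =
  [-3,  1,  0]
  [ 0, -3,  0]
  [ 0,  0, -3]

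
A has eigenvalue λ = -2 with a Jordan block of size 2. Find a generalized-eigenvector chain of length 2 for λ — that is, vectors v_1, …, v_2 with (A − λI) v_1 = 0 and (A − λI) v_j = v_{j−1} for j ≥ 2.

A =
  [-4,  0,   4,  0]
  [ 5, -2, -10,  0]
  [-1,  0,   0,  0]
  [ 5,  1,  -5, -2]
A Jordan chain for λ = -2 of length 2:
v_1 = (-2, 5, -1, 5)ᵀ
v_2 = (1, 0, 0, 0)ᵀ

Let N = A − (-2)·I. We want v_2 with N^2 v_2 = 0 but N^1 v_2 ≠ 0; then v_{j-1} := N · v_j for j = 2, …, 2.

Pick v_2 = (1, 0, 0, 0)ᵀ.
Then v_1 = N · v_2 = (-2, 5, -1, 5)ᵀ.

Sanity check: (A − (-2)·I) v_1 = (0, 0, 0, 0)ᵀ = 0. ✓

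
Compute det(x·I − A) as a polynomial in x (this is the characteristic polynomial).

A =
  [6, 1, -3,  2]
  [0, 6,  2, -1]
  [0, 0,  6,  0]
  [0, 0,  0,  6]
x^4 - 24*x^3 + 216*x^2 - 864*x + 1296

Expanding det(x·I − A) (e.g. by cofactor expansion or by noting that A is similar to its Jordan form J, which has the same characteristic polynomial as A) gives
  χ_A(x) = x^4 - 24*x^3 + 216*x^2 - 864*x + 1296
which factors as (x - 6)^4. The eigenvalues (with algebraic multiplicities) are λ = 6 with multiplicity 4.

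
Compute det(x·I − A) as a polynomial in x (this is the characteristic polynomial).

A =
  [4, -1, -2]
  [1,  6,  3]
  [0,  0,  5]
x^3 - 15*x^2 + 75*x - 125

Expanding det(x·I − A) (e.g. by cofactor expansion or by noting that A is similar to its Jordan form J, which has the same characteristic polynomial as A) gives
  χ_A(x) = x^3 - 15*x^2 + 75*x - 125
which factors as (x - 5)^3. The eigenvalues (with algebraic multiplicities) are λ = 5 with multiplicity 3.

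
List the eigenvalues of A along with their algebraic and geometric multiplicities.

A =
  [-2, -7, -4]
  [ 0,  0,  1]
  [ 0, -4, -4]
λ = -2: alg = 3, geom = 1

Step 1 — factor the characteristic polynomial to read off the algebraic multiplicities:
  χ_A(x) = (x + 2)^3

Step 2 — compute geometric multiplicities via the rank-nullity identity g(λ) = n − rank(A − λI):
  rank(A − (-2)·I) = 2, so dim ker(A − (-2)·I) = n − 2 = 1

Summary:
  λ = -2: algebraic multiplicity = 3, geometric multiplicity = 1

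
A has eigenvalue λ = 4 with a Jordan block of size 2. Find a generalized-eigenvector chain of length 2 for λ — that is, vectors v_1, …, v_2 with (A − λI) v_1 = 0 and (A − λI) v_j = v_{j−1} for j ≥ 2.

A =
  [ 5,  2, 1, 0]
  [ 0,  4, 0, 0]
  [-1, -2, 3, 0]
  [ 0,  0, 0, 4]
A Jordan chain for λ = 4 of length 2:
v_1 = (1, 0, -1, 0)ᵀ
v_2 = (1, 0, 0, 0)ᵀ

Let N = A − (4)·I. We want v_2 with N^2 v_2 = 0 but N^1 v_2 ≠ 0; then v_{j-1} := N · v_j for j = 2, …, 2.

Pick v_2 = (1, 0, 0, 0)ᵀ.
Then v_1 = N · v_2 = (1, 0, -1, 0)ᵀ.

Sanity check: (A − (4)·I) v_1 = (0, 0, 0, 0)ᵀ = 0. ✓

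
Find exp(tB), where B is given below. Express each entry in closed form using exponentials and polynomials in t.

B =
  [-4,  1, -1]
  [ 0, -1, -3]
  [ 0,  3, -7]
e^{tB} =
  [exp(-4*t), t*exp(-4*t), -t*exp(-4*t)]
  [0, 3*t*exp(-4*t) + exp(-4*t), -3*t*exp(-4*t)]
  [0, 3*t*exp(-4*t), -3*t*exp(-4*t) + exp(-4*t)]

Strategy: write B = P · J · P⁻¹ where J is a Jordan canonical form, so e^{tB} = P · e^{tJ} · P⁻¹, and e^{tJ} can be computed block-by-block.

B has Jordan form
J =
  [-4,  1,  0]
  [ 0, -4,  0]
  [ 0,  0, -4]
(up to reordering of blocks).

Per-block formulas:
  For a 1×1 block at λ = -4: exp(t · [-4]) = [e^(-4t)].
  For a 2×2 Jordan block J_2(-4): exp(t · J_2(-4)) = e^(-4t)·(I + t·N), where N is the 2×2 nilpotent shift.

After assembling e^{tJ} and conjugating by P, we get:

e^{tB} =
  [exp(-4*t), t*exp(-4*t), -t*exp(-4*t)]
  [0, 3*t*exp(-4*t) + exp(-4*t), -3*t*exp(-4*t)]
  [0, 3*t*exp(-4*t), -3*t*exp(-4*t) + exp(-4*t)]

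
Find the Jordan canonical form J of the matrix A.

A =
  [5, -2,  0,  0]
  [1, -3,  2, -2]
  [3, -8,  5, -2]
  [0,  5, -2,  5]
J_3(3) ⊕ J_1(3)

The characteristic polynomial is
  det(x·I − A) = x^4 - 12*x^3 + 54*x^2 - 108*x + 81 = (x - 3)^4

Eigenvalues and multiplicities (the geometric multiplicity of λ is n − rank(A − λI), which equals the number of Jordan blocks for λ):
  λ = 3: algebraic multiplicity = 4, geometric multiplicity = 2

Determining the block sizes for each eigenvalue:
  λ = 3: with am = 4 and gm = 2, the partition is not yet determined (e.g. several partitions of 4 into 2 parts exist). Let N = A − (3)·I. Computing rank(N^1) = 2, rank(N^2) = 1, rank(N^3) = 0; the number of blocks of size ≥ j is rank(N^{j−1}) − rank(N^j), giving [2, 1, 1]. So we have 1 block(s) of size 3, 1 block(s) of size 1 → block sizes [3, 1]

Assembling the blocks gives a Jordan form
J =
  [3, 1, 0, 0]
  [0, 3, 1, 0]
  [0, 0, 3, 0]
  [0, 0, 0, 3]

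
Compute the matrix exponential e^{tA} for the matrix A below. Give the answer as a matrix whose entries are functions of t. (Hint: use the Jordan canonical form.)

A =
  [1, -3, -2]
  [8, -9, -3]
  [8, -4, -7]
e^{tA} =
  [-2*t^2*exp(-5*t) + 6*t*exp(-5*t) + exp(-5*t), t^2*exp(-5*t) - 3*t*exp(-5*t), t^2*exp(-5*t)/2 - 2*t*exp(-5*t)]
  [-4*t^2*exp(-5*t) + 8*t*exp(-5*t), 2*t^2*exp(-5*t) - 4*t*exp(-5*t) + exp(-5*t), t^2*exp(-5*t) - 3*t*exp(-5*t)]
  [8*t*exp(-5*t), -4*t*exp(-5*t), -2*t*exp(-5*t) + exp(-5*t)]

Strategy: write A = P · J · P⁻¹ where J is a Jordan canonical form, so e^{tA} = P · e^{tJ} · P⁻¹, and e^{tJ} can be computed block-by-block.

A has Jordan form
J =
  [-5,  1,  0]
  [ 0, -5,  1]
  [ 0,  0, -5]
(up to reordering of blocks).

Per-block formulas:
  For a 3×3 Jordan block J_3(-5): exp(t · J_3(-5)) = e^(-5t)·(I + t·N + (t^2/2)·N^2), where N is the 3×3 nilpotent shift.

After assembling e^{tJ} and conjugating by P, we get:

e^{tA} =
  [-2*t^2*exp(-5*t) + 6*t*exp(-5*t) + exp(-5*t), t^2*exp(-5*t) - 3*t*exp(-5*t), t^2*exp(-5*t)/2 - 2*t*exp(-5*t)]
  [-4*t^2*exp(-5*t) + 8*t*exp(-5*t), 2*t^2*exp(-5*t) - 4*t*exp(-5*t) + exp(-5*t), t^2*exp(-5*t) - 3*t*exp(-5*t)]
  [8*t*exp(-5*t), -4*t*exp(-5*t), -2*t*exp(-5*t) + exp(-5*t)]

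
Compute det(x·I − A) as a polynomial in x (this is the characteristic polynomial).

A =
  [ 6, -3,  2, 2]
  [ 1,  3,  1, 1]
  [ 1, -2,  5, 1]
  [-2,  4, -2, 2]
x^4 - 16*x^3 + 96*x^2 - 256*x + 256

Expanding det(x·I − A) (e.g. by cofactor expansion or by noting that A is similar to its Jordan form J, which has the same characteristic polynomial as A) gives
  χ_A(x) = x^4 - 16*x^3 + 96*x^2 - 256*x + 256
which factors as (x - 4)^4. The eigenvalues (with algebraic multiplicities) are λ = 4 with multiplicity 4.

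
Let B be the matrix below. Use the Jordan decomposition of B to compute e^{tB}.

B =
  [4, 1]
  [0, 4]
e^{tB} =
  [exp(4*t), t*exp(4*t)]
  [0, exp(4*t)]

Strategy: write B = P · J · P⁻¹ where J is a Jordan canonical form, so e^{tB} = P · e^{tJ} · P⁻¹, and e^{tJ} can be computed block-by-block.

B has Jordan form
J =
  [4, 1]
  [0, 4]
(up to reordering of blocks).

Per-block formulas:
  For a 2×2 Jordan block J_2(4): exp(t · J_2(4)) = e^(4t)·(I + t·N), where N is the 2×2 nilpotent shift.

After assembling e^{tJ} and conjugating by P, we get:

e^{tB} =
  [exp(4*t), t*exp(4*t)]
  [0, exp(4*t)]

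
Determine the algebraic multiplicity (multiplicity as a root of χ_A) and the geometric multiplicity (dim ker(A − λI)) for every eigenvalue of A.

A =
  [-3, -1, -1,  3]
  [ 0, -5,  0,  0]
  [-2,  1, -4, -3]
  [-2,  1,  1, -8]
λ = -5: alg = 4, geom = 3

Step 1 — factor the characteristic polynomial to read off the algebraic multiplicities:
  χ_A(x) = (x + 5)^4

Step 2 — compute geometric multiplicities via the rank-nullity identity g(λ) = n − rank(A − λI):
  rank(A − (-5)·I) = 1, so dim ker(A − (-5)·I) = n − 1 = 3

Summary:
  λ = -5: algebraic multiplicity = 4, geometric multiplicity = 3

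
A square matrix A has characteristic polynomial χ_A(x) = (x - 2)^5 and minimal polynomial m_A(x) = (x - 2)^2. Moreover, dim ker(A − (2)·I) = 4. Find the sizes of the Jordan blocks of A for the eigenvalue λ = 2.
Block sizes for λ = 2: [2, 1, 1, 1]

Step 1 — from the characteristic polynomial, algebraic multiplicity of λ = 2 is 5. From dim ker(A − (2)·I) = 4, there are exactly 4 Jordan blocks for λ = 2.
Step 2 — from the minimal polynomial, the factor (x − 2)^2 tells us the largest block for λ = 2 has size 2.
Step 3 — with total size 5, 4 blocks, and largest block 2, the block sizes (in nonincreasing order) are [2, 1, 1, 1].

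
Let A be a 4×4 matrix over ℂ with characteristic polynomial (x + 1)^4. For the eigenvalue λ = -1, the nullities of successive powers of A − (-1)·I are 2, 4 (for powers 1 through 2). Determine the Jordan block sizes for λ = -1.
Block sizes for λ = -1: [2, 2]

From the dimensions of kernels of powers, the number of Jordan blocks of size at least j is d_j − d_{j−1} where d_j = dim ker(N^j) (with d_0 = 0). Computing the differences gives [2, 2].
The number of blocks of size exactly k is (#blocks of size ≥ k) − (#blocks of size ≥ k + 1), so the partition is: 2 block(s) of size 2.
In nonincreasing order the block sizes are [2, 2].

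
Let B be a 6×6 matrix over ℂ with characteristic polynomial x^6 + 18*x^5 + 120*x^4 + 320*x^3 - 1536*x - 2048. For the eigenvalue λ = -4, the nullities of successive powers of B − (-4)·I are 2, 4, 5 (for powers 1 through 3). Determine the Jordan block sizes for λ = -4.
Block sizes for λ = -4: [3, 2]

From the dimensions of kernels of powers, the number of Jordan blocks of size at least j is d_j − d_{j−1} where d_j = dim ker(N^j) (with d_0 = 0). Computing the differences gives [2, 2, 1].
The number of blocks of size exactly k is (#blocks of size ≥ k) − (#blocks of size ≥ k + 1), so the partition is: 1 block(s) of size 2, 1 block(s) of size 3.
In nonincreasing order the block sizes are [3, 2].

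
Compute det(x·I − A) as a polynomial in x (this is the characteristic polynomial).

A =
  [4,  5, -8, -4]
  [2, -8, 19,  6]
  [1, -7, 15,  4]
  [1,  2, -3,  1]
x^4 - 12*x^3 + 54*x^2 - 108*x + 81

Expanding det(x·I − A) (e.g. by cofactor expansion or by noting that A is similar to its Jordan form J, which has the same characteristic polynomial as A) gives
  χ_A(x) = x^4 - 12*x^3 + 54*x^2 - 108*x + 81
which factors as (x - 3)^4. The eigenvalues (with algebraic multiplicities) are λ = 3 with multiplicity 4.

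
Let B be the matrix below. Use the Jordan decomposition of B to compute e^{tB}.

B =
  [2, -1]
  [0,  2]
e^{tB} =
  [exp(2*t), -t*exp(2*t)]
  [0, exp(2*t)]

Strategy: write B = P · J · P⁻¹ where J is a Jordan canonical form, so e^{tB} = P · e^{tJ} · P⁻¹, and e^{tJ} can be computed block-by-block.

B has Jordan form
J =
  [2, 1]
  [0, 2]
(up to reordering of blocks).

Per-block formulas:
  For a 2×2 Jordan block J_2(2): exp(t · J_2(2)) = e^(2t)·(I + t·N), where N is the 2×2 nilpotent shift.

After assembling e^{tJ} and conjugating by P, we get:

e^{tB} =
  [exp(2*t), -t*exp(2*t)]
  [0, exp(2*t)]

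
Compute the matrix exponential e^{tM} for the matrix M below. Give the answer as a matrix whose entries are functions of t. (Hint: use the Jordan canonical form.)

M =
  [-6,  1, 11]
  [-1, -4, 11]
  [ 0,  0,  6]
e^{tM} =
  [-t*exp(-5*t) + exp(-5*t), t*exp(-5*t), exp(6*t) - exp(-5*t)]
  [-t*exp(-5*t), t*exp(-5*t) + exp(-5*t), exp(6*t) - exp(-5*t)]
  [0, 0, exp(6*t)]

Strategy: write M = P · J · P⁻¹ where J is a Jordan canonical form, so e^{tM} = P · e^{tJ} · P⁻¹, and e^{tJ} can be computed block-by-block.

M has Jordan form
J =
  [-5,  1, 0]
  [ 0, -5, 0]
  [ 0,  0, 6]
(up to reordering of blocks).

Per-block formulas:
  For a 1×1 block at λ = 6: exp(t · [6]) = [e^(6t)].
  For a 2×2 Jordan block J_2(-5): exp(t · J_2(-5)) = e^(-5t)·(I + t·N), where N is the 2×2 nilpotent shift.

After assembling e^{tJ} and conjugating by P, we get:

e^{tM} =
  [-t*exp(-5*t) + exp(-5*t), t*exp(-5*t), exp(6*t) - exp(-5*t)]
  [-t*exp(-5*t), t*exp(-5*t) + exp(-5*t), exp(6*t) - exp(-5*t)]
  [0, 0, exp(6*t)]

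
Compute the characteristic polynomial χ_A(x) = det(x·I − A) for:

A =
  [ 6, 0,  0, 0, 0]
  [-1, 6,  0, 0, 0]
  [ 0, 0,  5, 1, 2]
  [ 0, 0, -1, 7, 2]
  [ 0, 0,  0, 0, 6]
x^5 - 30*x^4 + 360*x^3 - 2160*x^2 + 6480*x - 7776

Expanding det(x·I − A) (e.g. by cofactor expansion or by noting that A is similar to its Jordan form J, which has the same characteristic polynomial as A) gives
  χ_A(x) = x^5 - 30*x^4 + 360*x^3 - 2160*x^2 + 6480*x - 7776
which factors as (x - 6)^5. The eigenvalues (with algebraic multiplicities) are λ = 6 with multiplicity 5.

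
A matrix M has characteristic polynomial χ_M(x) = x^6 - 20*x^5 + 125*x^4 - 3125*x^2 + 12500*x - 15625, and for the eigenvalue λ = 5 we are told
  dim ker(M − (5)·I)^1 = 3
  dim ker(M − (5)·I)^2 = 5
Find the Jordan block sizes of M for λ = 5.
Block sizes for λ = 5: [2, 2, 1]

From the dimensions of kernels of powers, the number of Jordan blocks of size at least j is d_j − d_{j−1} where d_j = dim ker(N^j) (with d_0 = 0). Computing the differences gives [3, 2].
The number of blocks of size exactly k is (#blocks of size ≥ k) − (#blocks of size ≥ k + 1), so the partition is: 1 block(s) of size 1, 2 block(s) of size 2.
In nonincreasing order the block sizes are [2, 2, 1].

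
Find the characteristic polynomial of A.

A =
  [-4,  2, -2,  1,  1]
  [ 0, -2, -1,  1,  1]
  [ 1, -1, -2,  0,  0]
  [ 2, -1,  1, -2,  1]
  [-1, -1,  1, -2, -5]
x^5 + 15*x^4 + 90*x^3 + 270*x^2 + 405*x + 243

Expanding det(x·I − A) (e.g. by cofactor expansion or by noting that A is similar to its Jordan form J, which has the same characteristic polynomial as A) gives
  χ_A(x) = x^5 + 15*x^4 + 90*x^3 + 270*x^2 + 405*x + 243
which factors as (x + 3)^5. The eigenvalues (with algebraic multiplicities) are λ = -3 with multiplicity 5.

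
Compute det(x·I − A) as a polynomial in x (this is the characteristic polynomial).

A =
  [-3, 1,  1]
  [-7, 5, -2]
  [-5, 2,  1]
x^3 - 3*x^2 + 3*x - 1

Expanding det(x·I − A) (e.g. by cofactor expansion or by noting that A is similar to its Jordan form J, which has the same characteristic polynomial as A) gives
  χ_A(x) = x^3 - 3*x^2 + 3*x - 1
which factors as (x - 1)^3. The eigenvalues (with algebraic multiplicities) are λ = 1 with multiplicity 3.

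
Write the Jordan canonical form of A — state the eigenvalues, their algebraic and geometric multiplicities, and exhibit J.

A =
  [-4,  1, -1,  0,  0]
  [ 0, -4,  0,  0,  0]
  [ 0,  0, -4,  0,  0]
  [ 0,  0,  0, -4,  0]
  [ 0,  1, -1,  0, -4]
J_2(-4) ⊕ J_1(-4) ⊕ J_1(-4) ⊕ J_1(-4)

The characteristic polynomial is
  det(x·I − A) = x^5 + 20*x^4 + 160*x^3 + 640*x^2 + 1280*x + 1024 = (x + 4)^5

Eigenvalues and multiplicities (the geometric multiplicity of λ is n − rank(A − λI), which equals the number of Jordan blocks for λ):
  λ = -4: algebraic multiplicity = 5, geometric multiplicity = 4

Determining the block sizes for each eigenvalue:
  λ = -4: 4 blocks summing to 5 forces exactly one block of size 2 and the rest size 1 → block sizes [2, 1, 1, 1]

Assembling the blocks gives a Jordan form
J =
  [-4,  1,  0,  0,  0]
  [ 0, -4,  0,  0,  0]
  [ 0,  0, -4,  0,  0]
  [ 0,  0,  0, -4,  0]
  [ 0,  0,  0,  0, -4]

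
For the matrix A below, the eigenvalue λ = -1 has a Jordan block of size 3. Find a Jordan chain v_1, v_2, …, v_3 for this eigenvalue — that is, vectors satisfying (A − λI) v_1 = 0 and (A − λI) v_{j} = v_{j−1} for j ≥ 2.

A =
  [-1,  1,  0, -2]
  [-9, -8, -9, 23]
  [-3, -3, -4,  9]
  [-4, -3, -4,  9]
A Jordan chain for λ = -1 of length 3:
v_1 = (-1, -2, 0, -1)ᵀ
v_2 = (0, -9, -3, -4)ᵀ
v_3 = (1, 0, 0, 0)ᵀ

Let N = A − (-1)·I. We want v_3 with N^3 v_3 = 0 but N^2 v_3 ≠ 0; then v_{j-1} := N · v_j for j = 3, …, 2.

Pick v_3 = (1, 0, 0, 0)ᵀ.
Then v_2 = N · v_3 = (0, -9, -3, -4)ᵀ.
Then v_1 = N · v_2 = (-1, -2, 0, -1)ᵀ.

Sanity check: (A − (-1)·I) v_1 = (0, 0, 0, 0)ᵀ = 0. ✓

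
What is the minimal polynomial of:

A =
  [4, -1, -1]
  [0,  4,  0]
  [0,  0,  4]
x^2 - 8*x + 16

The characteristic polynomial is χ_A(x) = (x - 4)^3, so the eigenvalues are known. The minimal polynomial is
  m_A(x) = Π_λ (x − λ)^{k_λ}
where k_λ is the size of the *largest* Jordan block for λ (equivalently, the smallest k with (A − λI)^k v = 0 for every generalised eigenvector v of λ).

  λ = 4: largest Jordan block has size 2, contributing (x − 4)^2

So m_A(x) = (x - 4)^2 = x^2 - 8*x + 16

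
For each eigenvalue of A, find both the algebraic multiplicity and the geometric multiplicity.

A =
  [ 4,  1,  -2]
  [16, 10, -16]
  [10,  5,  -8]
λ = 2: alg = 3, geom = 2

Step 1 — factor the characteristic polynomial to read off the algebraic multiplicities:
  χ_A(x) = (x - 2)^3

Step 2 — compute geometric multiplicities via the rank-nullity identity g(λ) = n − rank(A − λI):
  rank(A − (2)·I) = 1, so dim ker(A − (2)·I) = n − 1 = 2

Summary:
  λ = 2: algebraic multiplicity = 3, geometric multiplicity = 2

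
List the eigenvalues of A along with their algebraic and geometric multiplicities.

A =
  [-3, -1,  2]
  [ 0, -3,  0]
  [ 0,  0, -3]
λ = -3: alg = 3, geom = 2

Step 1 — factor the characteristic polynomial to read off the algebraic multiplicities:
  χ_A(x) = (x + 3)^3

Step 2 — compute geometric multiplicities via the rank-nullity identity g(λ) = n − rank(A − λI):
  rank(A − (-3)·I) = 1, so dim ker(A − (-3)·I) = n − 1 = 2

Summary:
  λ = -3: algebraic multiplicity = 3, geometric multiplicity = 2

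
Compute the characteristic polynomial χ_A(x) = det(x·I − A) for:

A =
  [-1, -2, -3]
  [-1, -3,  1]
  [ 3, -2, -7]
x^3 + 11*x^2 + 40*x + 48

Expanding det(x·I − A) (e.g. by cofactor expansion or by noting that A is similar to its Jordan form J, which has the same characteristic polynomial as A) gives
  χ_A(x) = x^3 + 11*x^2 + 40*x + 48
which factors as (x + 3)*(x + 4)^2. The eigenvalues (with algebraic multiplicities) are λ = -4 with multiplicity 2, λ = -3 with multiplicity 1.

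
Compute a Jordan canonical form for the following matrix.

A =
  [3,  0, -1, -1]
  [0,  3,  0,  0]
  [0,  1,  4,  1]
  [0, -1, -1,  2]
J_2(3) ⊕ J_2(3)

The characteristic polynomial is
  det(x·I − A) = x^4 - 12*x^3 + 54*x^2 - 108*x + 81 = (x - 3)^4

Eigenvalues and multiplicities (the geometric multiplicity of λ is n − rank(A − λI), which equals the number of Jordan blocks for λ):
  λ = 3: algebraic multiplicity = 4, geometric multiplicity = 2

Determining the block sizes for each eigenvalue:
  λ = 3: with am = 4 and gm = 2, the partition is not yet determined (e.g. several partitions of 4 into 2 parts exist). Let N = A − (3)·I. Computing rank(N^1) = 2, rank(N^2) = 0; the number of blocks of size ≥ j is rank(N^{j−1}) − rank(N^j), giving [2, 2]. So we have 2 block(s) of size 2 → block sizes [2, 2]

Assembling the blocks gives a Jordan form
J =
  [3, 1, 0, 0]
  [0, 3, 0, 0]
  [0, 0, 3, 1]
  [0, 0, 0, 3]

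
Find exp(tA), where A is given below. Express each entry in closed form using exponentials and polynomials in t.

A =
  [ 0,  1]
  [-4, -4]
e^{tA} =
  [2*t*exp(-2*t) + exp(-2*t), t*exp(-2*t)]
  [-4*t*exp(-2*t), -2*t*exp(-2*t) + exp(-2*t)]

Strategy: write A = P · J · P⁻¹ where J is a Jordan canonical form, so e^{tA} = P · e^{tJ} · P⁻¹, and e^{tJ} can be computed block-by-block.

A has Jordan form
J =
  [-2,  1]
  [ 0, -2]
(up to reordering of blocks).

Per-block formulas:
  For a 2×2 Jordan block J_2(-2): exp(t · J_2(-2)) = e^(-2t)·(I + t·N), where N is the 2×2 nilpotent shift.

After assembling e^{tJ} and conjugating by P, we get:

e^{tA} =
  [2*t*exp(-2*t) + exp(-2*t), t*exp(-2*t)]
  [-4*t*exp(-2*t), -2*t*exp(-2*t) + exp(-2*t)]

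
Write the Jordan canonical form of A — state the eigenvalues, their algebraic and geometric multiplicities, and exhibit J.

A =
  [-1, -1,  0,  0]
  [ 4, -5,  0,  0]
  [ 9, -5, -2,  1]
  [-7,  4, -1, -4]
J_2(-3) ⊕ J_2(-3)

The characteristic polynomial is
  det(x·I − A) = x^4 + 12*x^3 + 54*x^2 + 108*x + 81 = (x + 3)^4

Eigenvalues and multiplicities (the geometric multiplicity of λ is n − rank(A − λI), which equals the number of Jordan blocks for λ):
  λ = -3: algebraic multiplicity = 4, geometric multiplicity = 2

Determining the block sizes for each eigenvalue:
  λ = -3: with am = 4 and gm = 2, the partition is not yet determined (e.g. several partitions of 4 into 2 parts exist). Let N = A − (-3)·I. Computing rank(N^1) = 2, rank(N^2) = 0; the number of blocks of size ≥ j is rank(N^{j−1}) − rank(N^j), giving [2, 2]. So we have 2 block(s) of size 2 → block sizes [2, 2]

Assembling the blocks gives a Jordan form
J =
  [-3,  1,  0,  0]
  [ 0, -3,  0,  0]
  [ 0,  0, -3,  1]
  [ 0,  0,  0, -3]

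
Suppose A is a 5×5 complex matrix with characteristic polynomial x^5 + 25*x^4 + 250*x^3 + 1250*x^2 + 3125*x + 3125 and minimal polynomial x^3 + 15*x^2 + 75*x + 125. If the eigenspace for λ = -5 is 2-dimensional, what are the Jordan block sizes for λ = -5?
Block sizes for λ = -5: [3, 2]

Step 1 — from the characteristic polynomial, algebraic multiplicity of λ = -5 is 5. From dim ker(A − (-5)·I) = 2, there are exactly 2 Jordan blocks for λ = -5.
Step 2 — from the minimal polynomial, the factor (x + 5)^3 tells us the largest block for λ = -5 has size 3.
Step 3 — with total size 5, 2 blocks, and largest block 3, the block sizes (in nonincreasing order) are [3, 2].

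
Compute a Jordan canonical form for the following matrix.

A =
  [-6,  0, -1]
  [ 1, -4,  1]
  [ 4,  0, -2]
J_3(-4)

The characteristic polynomial is
  det(x·I − A) = x^3 + 12*x^2 + 48*x + 64 = (x + 4)^3

Eigenvalues and multiplicities (the geometric multiplicity of λ is n − rank(A − λI), which equals the number of Jordan blocks for λ):
  λ = -4: algebraic multiplicity = 3, geometric multiplicity = 1

Determining the block sizes for each eigenvalue:
  λ = -4: one block (gm = 1), so the single block has size am = 3 → block sizes [3]

Assembling the blocks gives a Jordan form
J =
  [-4,  1,  0]
  [ 0, -4,  1]
  [ 0,  0, -4]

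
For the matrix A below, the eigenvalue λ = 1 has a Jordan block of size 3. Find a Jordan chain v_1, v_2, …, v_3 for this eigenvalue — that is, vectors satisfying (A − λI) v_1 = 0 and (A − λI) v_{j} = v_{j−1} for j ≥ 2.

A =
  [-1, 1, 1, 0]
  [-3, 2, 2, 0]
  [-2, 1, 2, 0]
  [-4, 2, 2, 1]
A Jordan chain for λ = 1 of length 3:
v_1 = (-1, -1, -1, -2)ᵀ
v_2 = (-2, -3, -2, -4)ᵀ
v_3 = (1, 0, 0, 0)ᵀ

Let N = A − (1)·I. We want v_3 with N^3 v_3 = 0 but N^2 v_3 ≠ 0; then v_{j-1} := N · v_j for j = 3, …, 2.

Pick v_3 = (1, 0, 0, 0)ᵀ.
Then v_2 = N · v_3 = (-2, -3, -2, -4)ᵀ.
Then v_1 = N · v_2 = (-1, -1, -1, -2)ᵀ.

Sanity check: (A − (1)·I) v_1 = (0, 0, 0, 0)ᵀ = 0. ✓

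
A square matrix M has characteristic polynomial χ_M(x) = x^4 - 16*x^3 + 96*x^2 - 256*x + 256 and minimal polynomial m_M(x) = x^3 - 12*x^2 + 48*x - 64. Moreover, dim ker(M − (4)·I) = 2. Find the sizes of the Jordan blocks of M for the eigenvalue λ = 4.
Block sizes for λ = 4: [3, 1]

Step 1 — from the characteristic polynomial, algebraic multiplicity of λ = 4 is 4. From dim ker(M − (4)·I) = 2, there are exactly 2 Jordan blocks for λ = 4.
Step 2 — from the minimal polynomial, the factor (x − 4)^3 tells us the largest block for λ = 4 has size 3.
Step 3 — with total size 4, 2 blocks, and largest block 3, the block sizes (in nonincreasing order) are [3, 1].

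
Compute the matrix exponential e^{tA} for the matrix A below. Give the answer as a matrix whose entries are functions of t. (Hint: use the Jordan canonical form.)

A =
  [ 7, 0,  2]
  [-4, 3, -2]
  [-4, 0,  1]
e^{tA} =
  [2*exp(5*t) - exp(3*t), 0, exp(5*t) - exp(3*t)]
  [-2*exp(5*t) + 2*exp(3*t), exp(3*t), -exp(5*t) + exp(3*t)]
  [-2*exp(5*t) + 2*exp(3*t), 0, -exp(5*t) + 2*exp(3*t)]

Strategy: write A = P · J · P⁻¹ where J is a Jordan canonical form, so e^{tA} = P · e^{tJ} · P⁻¹, and e^{tJ} can be computed block-by-block.

A has Jordan form
J =
  [3, 0, 0]
  [0, 3, 0]
  [0, 0, 5]
(up to reordering of blocks).

Per-block formulas:
  For a 1×1 block at λ = 5: exp(t · [5]) = [e^(5t)].
  For a 1×1 block at λ = 3: exp(t · [3]) = [e^(3t)].

After assembling e^{tJ} and conjugating by P, we get:

e^{tA} =
  [2*exp(5*t) - exp(3*t), 0, exp(5*t) - exp(3*t)]
  [-2*exp(5*t) + 2*exp(3*t), exp(3*t), -exp(5*t) + exp(3*t)]
  [-2*exp(5*t) + 2*exp(3*t), 0, -exp(5*t) + 2*exp(3*t)]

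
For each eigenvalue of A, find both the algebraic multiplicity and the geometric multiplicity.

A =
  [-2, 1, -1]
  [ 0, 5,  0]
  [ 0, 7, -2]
λ = -2: alg = 2, geom = 1; λ = 5: alg = 1, geom = 1

Step 1 — factor the characteristic polynomial to read off the algebraic multiplicities:
  χ_A(x) = (x - 5)*(x + 2)^2

Step 2 — compute geometric multiplicities via the rank-nullity identity g(λ) = n − rank(A − λI):
  rank(A − (-2)·I) = 2, so dim ker(A − (-2)·I) = n − 2 = 1
  rank(A − (5)·I) = 2, so dim ker(A − (5)·I) = n − 2 = 1

Summary:
  λ = -2: algebraic multiplicity = 2, geometric multiplicity = 1
  λ = 5: algebraic multiplicity = 1, geometric multiplicity = 1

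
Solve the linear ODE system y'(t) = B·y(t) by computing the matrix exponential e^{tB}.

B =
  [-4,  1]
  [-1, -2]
e^{tB} =
  [-t*exp(-3*t) + exp(-3*t), t*exp(-3*t)]
  [-t*exp(-3*t), t*exp(-3*t) + exp(-3*t)]

Strategy: write B = P · J · P⁻¹ where J is a Jordan canonical form, so e^{tB} = P · e^{tJ} · P⁻¹, and e^{tJ} can be computed block-by-block.

B has Jordan form
J =
  [-3,  1]
  [ 0, -3]
(up to reordering of blocks).

Per-block formulas:
  For a 2×2 Jordan block J_2(-3): exp(t · J_2(-3)) = e^(-3t)·(I + t·N), where N is the 2×2 nilpotent shift.

After assembling e^{tJ} and conjugating by P, we get:

e^{tB} =
  [-t*exp(-3*t) + exp(-3*t), t*exp(-3*t)]
  [-t*exp(-3*t), t*exp(-3*t) + exp(-3*t)]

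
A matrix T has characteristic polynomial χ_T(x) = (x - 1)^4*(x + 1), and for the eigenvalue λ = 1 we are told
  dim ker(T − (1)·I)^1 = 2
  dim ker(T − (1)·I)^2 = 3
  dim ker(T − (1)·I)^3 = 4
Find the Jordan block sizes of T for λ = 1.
Block sizes for λ = 1: [3, 1]

From the dimensions of kernels of powers, the number of Jordan blocks of size at least j is d_j − d_{j−1} where d_j = dim ker(N^j) (with d_0 = 0). Computing the differences gives [2, 1, 1].
The number of blocks of size exactly k is (#blocks of size ≥ k) − (#blocks of size ≥ k + 1), so the partition is: 1 block(s) of size 1, 1 block(s) of size 3.
In nonincreasing order the block sizes are [3, 1].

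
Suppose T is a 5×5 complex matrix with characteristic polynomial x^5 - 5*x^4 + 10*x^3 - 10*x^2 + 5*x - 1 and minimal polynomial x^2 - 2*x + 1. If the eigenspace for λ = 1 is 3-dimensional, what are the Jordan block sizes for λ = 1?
Block sizes for λ = 1: [2, 2, 1]

Step 1 — from the characteristic polynomial, algebraic multiplicity of λ = 1 is 5. From dim ker(T − (1)·I) = 3, there are exactly 3 Jordan blocks for λ = 1.
Step 2 — from the minimal polynomial, the factor (x − 1)^2 tells us the largest block for λ = 1 has size 2.
Step 3 — with total size 5, 3 blocks, and largest block 2, the block sizes (in nonincreasing order) are [2, 2, 1].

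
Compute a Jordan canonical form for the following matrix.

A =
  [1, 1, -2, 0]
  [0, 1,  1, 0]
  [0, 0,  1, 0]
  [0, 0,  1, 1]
J_3(1) ⊕ J_1(1)

The characteristic polynomial is
  det(x·I − A) = x^4 - 4*x^3 + 6*x^2 - 4*x + 1 = (x - 1)^4

Eigenvalues and multiplicities (the geometric multiplicity of λ is n − rank(A − λI), which equals the number of Jordan blocks for λ):
  λ = 1: algebraic multiplicity = 4, geometric multiplicity = 2

Determining the block sizes for each eigenvalue:
  λ = 1: with am = 4 and gm = 2, the partition is not yet determined (e.g. several partitions of 4 into 2 parts exist). Let N = A − (1)·I. Computing rank(N^1) = 2, rank(N^2) = 1, rank(N^3) = 0; the number of blocks of size ≥ j is rank(N^{j−1}) − rank(N^j), giving [2, 1, 1]. So we have 1 block(s) of size 3, 1 block(s) of size 1 → block sizes [3, 1]

Assembling the blocks gives a Jordan form
J =
  [1, 1, 0, 0]
  [0, 1, 1, 0]
  [0, 0, 1, 0]
  [0, 0, 0, 1]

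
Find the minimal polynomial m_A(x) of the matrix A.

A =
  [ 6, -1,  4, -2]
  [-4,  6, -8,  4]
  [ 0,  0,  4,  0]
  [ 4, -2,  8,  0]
x^2 - 8*x + 16

The characteristic polynomial is χ_A(x) = (x - 4)^4, so the eigenvalues are known. The minimal polynomial is
  m_A(x) = Π_λ (x − λ)^{k_λ}
where k_λ is the size of the *largest* Jordan block for λ (equivalently, the smallest k with (A − λI)^k v = 0 for every generalised eigenvector v of λ).

  λ = 4: largest Jordan block has size 2, contributing (x − 4)^2

So m_A(x) = (x - 4)^2 = x^2 - 8*x + 16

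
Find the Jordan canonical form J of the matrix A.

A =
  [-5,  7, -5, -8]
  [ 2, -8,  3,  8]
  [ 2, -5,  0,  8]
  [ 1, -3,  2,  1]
J_2(-3) ⊕ J_2(-3)

The characteristic polynomial is
  det(x·I − A) = x^4 + 12*x^3 + 54*x^2 + 108*x + 81 = (x + 3)^4

Eigenvalues and multiplicities (the geometric multiplicity of λ is n − rank(A − λI), which equals the number of Jordan blocks for λ):
  λ = -3: algebraic multiplicity = 4, geometric multiplicity = 2

Determining the block sizes for each eigenvalue:
  λ = -3: with am = 4 and gm = 2, the partition is not yet determined (e.g. several partitions of 4 into 2 parts exist). Let N = A − (-3)·I. Computing rank(N^1) = 2, rank(N^2) = 0; the number of blocks of size ≥ j is rank(N^{j−1}) − rank(N^j), giving [2, 2]. So we have 2 block(s) of size 2 → block sizes [2, 2]

Assembling the blocks gives a Jordan form
J =
  [-3,  1,  0,  0]
  [ 0, -3,  0,  0]
  [ 0,  0, -3,  1]
  [ 0,  0,  0, -3]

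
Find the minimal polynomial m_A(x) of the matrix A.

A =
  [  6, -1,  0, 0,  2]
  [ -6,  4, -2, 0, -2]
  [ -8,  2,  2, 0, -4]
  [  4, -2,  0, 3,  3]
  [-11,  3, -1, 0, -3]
x^4 - 10*x^3 + 37*x^2 - 60*x + 36

The characteristic polynomial is χ_A(x) = (x - 3)^2*(x - 2)^3, so the eigenvalues are known. The minimal polynomial is
  m_A(x) = Π_λ (x − λ)^{k_λ}
where k_λ is the size of the *largest* Jordan block for λ (equivalently, the smallest k with (A − λI)^k v = 0 for every generalised eigenvector v of λ).

  λ = 2: largest Jordan block has size 2, contributing (x − 2)^2
  λ = 3: largest Jordan block has size 2, contributing (x − 3)^2

So m_A(x) = (x - 3)^2*(x - 2)^2 = x^4 - 10*x^3 + 37*x^2 - 60*x + 36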